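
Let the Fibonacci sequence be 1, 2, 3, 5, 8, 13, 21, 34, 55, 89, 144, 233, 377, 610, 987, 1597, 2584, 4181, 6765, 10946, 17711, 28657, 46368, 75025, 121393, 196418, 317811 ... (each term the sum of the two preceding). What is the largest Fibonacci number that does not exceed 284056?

196418 ≤ 284056 < 317811, so the largest Fibonacci number not exceeding 284056 is 196418.

196418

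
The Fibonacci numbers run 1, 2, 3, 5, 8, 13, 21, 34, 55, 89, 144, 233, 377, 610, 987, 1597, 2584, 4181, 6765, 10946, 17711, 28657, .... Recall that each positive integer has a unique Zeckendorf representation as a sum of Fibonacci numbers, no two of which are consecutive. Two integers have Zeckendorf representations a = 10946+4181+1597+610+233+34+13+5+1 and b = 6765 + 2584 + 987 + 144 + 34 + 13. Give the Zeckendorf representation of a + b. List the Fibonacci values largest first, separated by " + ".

17711 + 6765 + 2584 + 987 + 89 + 8 + 3

The two numbers are 17620 and 10527, so their sum is 28147.
28147 − 17711 = 10436
10436 − 6765 = 3671
3671 − 2584 = 1087
1087 − 987 = 100
100 − 89 = 11
11 − 8 = 3
3 − 3 = 0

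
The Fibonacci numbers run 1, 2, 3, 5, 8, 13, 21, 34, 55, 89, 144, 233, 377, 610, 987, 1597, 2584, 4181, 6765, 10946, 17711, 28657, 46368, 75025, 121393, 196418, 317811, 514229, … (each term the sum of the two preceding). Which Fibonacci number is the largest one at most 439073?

317811

317811 ≤ 439073 < 514229, so the largest Fibonacci number not exceeding 439073 is 317811.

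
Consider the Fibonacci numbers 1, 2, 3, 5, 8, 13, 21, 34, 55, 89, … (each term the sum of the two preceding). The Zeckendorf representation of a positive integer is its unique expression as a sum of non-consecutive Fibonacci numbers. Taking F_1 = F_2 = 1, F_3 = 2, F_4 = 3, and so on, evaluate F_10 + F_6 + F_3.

65

F_10 + F_6 + F_3 = 55 + 8 + 2 = 65.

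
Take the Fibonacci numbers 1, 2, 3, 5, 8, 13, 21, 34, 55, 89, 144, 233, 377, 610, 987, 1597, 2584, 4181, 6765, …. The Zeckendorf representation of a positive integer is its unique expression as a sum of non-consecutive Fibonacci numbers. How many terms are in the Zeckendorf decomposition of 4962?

4962 − 4181 = 781
781 − 610 = 171
171 − 144 = 27
27 − 21 = 6
6 − 5 = 1
1 − 1 = 0
4962 = 4181 + 610 + 144 + 21 + 5 + 1, which has 6 terms.

6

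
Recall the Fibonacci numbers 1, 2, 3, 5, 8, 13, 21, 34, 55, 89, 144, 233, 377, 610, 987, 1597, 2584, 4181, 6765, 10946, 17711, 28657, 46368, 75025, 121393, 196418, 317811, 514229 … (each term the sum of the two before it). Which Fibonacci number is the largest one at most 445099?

317811

317811 ≤ 445099 < 514229, so the largest Fibonacci number not exceeding 445099 is 317811.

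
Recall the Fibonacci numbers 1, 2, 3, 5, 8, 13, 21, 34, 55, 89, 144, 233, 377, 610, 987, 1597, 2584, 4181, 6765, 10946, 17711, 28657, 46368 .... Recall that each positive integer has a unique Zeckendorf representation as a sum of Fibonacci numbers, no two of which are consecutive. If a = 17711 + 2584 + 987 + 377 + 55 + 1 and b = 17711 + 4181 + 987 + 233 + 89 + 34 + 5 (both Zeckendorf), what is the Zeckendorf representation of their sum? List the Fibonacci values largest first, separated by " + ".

28657 + 10946 + 4181 + 987 + 144 + 34 + 5 + 1

The two numbers are 21715 and 23240, so their sum is 44955.
take 28657 (≤ 44955); 44955 − 28657 = 16298
take 10946 (≤ 16298); 16298 − 10946 = 5352
take 4181 (≤ 5352); 5352 − 4181 = 1171
take 987 (≤ 1171); 1171 − 987 = 184
take 144 (≤ 184); 184 − 144 = 40
take 34 (≤ 40); 40 − 34 = 6
take 5 (≤ 6); 6 − 5 = 1
take 1 (≤ 1); 1 − 1 = 0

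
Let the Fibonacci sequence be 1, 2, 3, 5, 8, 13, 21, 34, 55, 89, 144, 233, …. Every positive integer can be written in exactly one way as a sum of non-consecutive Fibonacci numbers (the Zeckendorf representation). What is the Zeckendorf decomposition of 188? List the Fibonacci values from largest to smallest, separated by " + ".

144 + 34 + 8 + 2

Repeatedly subtract the largest Fibonacci number that fits:
188: greatest Fibonacci not exceeding it is 144, leaving 44
44: greatest Fibonacci not exceeding it is 34, leaving 10
10: greatest Fibonacci not exceeding it is 8, leaving 2
2: greatest Fibonacci not exceeding it is 2, leaving 0
So 188 = 144 + 34 + 8 + 2, with no two terms consecutive in the sequence.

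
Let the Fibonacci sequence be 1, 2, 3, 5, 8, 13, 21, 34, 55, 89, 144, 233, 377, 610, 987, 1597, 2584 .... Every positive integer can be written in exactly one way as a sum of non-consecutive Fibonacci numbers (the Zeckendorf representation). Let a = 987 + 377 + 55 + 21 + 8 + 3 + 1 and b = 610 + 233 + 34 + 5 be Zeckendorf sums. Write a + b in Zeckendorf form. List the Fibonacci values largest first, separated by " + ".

The two numbers are 1452 and 882, so their sum is 2334.
Repeatedly subtract the largest Fibonacci number that fits:
subtract 1597 from 2334: 737 remains
subtract 610 from 737: 127 remains
subtract 89 from 127: 38 remains
subtract 34 from 38: 4 remains
subtract 3 from 4: 1 remains
subtract 1 from 1: 0 remains

1597 + 610 + 89 + 34 + 3 + 1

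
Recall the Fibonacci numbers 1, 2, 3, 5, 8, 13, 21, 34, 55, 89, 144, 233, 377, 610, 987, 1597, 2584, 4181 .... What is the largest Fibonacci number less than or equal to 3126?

2584 ≤ 3126 < 4181, so the largest Fibonacci number not exceeding 3126 is 2584.

2584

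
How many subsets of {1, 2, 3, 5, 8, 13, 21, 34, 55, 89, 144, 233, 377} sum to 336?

13

336 = 233+89+13+1 = 233+89+8+5+1 = 233+55+34+13+1 = … (10 more), for 13 in all.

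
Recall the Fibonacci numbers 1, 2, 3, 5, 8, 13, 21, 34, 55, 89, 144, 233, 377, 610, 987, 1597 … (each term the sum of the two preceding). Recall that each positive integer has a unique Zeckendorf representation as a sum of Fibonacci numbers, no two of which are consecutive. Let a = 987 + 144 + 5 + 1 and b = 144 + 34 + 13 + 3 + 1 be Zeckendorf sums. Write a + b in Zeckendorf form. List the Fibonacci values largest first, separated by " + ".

987 + 233 + 89 + 21 + 2

The two numbers are 1137 and 195, so their sum is 1332.
largest Fibonacci ≤ 1332 is 987; 1332 − 987 = 345
largest Fibonacci ≤ 345 is 233; 345 − 233 = 112
largest Fibonacci ≤ 112 is 89; 112 − 89 = 23
largest Fibonacci ≤ 23 is 21; 23 − 21 = 2
largest Fibonacci ≤ 2 is 2; 2 − 2 = 0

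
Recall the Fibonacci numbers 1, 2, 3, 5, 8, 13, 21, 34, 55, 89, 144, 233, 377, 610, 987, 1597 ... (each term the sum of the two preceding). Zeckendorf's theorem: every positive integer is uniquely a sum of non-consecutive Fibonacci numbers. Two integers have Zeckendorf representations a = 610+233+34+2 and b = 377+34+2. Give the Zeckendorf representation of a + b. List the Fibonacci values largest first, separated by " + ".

The two numbers are 879 and 413, so their sum is 1292.
987 ≤ 1292 < 1597, so take 987; remainder 305
233 ≤ 305 < 377, so take 233; remainder 72
55 ≤ 72 < 89, so take 55; remainder 17
13 ≤ 17 < 21, so take 13; remainder 4
3 ≤ 4 < 5, so take 3; remainder 1
1 ≤ 1 < 2, so take 1; remainder 0

987 + 233 + 55 + 13 + 3 + 1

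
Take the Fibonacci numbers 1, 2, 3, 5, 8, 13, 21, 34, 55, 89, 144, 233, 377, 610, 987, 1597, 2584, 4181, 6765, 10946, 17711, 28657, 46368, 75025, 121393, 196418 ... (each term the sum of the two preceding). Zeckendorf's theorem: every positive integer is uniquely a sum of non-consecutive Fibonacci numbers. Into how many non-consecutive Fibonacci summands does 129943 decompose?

7

129943 − 121393 = 8550
8550 − 6765 = 1785
1785 − 1597 = 188
188 − 144 = 44
44 − 34 = 10
10 − 8 = 2
2 − 2 = 0
129943 = 121393 + 6765 + 1597 + 144 + 34 + 8 + 2, which has 7 terms.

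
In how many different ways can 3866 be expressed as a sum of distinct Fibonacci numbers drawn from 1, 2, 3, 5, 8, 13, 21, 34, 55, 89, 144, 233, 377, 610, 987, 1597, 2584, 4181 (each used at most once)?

Starting from the Zeckendorf form and repeatedly splitting a term F_k into F_{k−1} + F_{k−2} (when neither is already used) reaches every representation.
3866 = 2584+987+233+55+5+2 = 2584+987+233+34+21+5+2 = 2584+987+144+89+55+5+2 = … (15 more), for 18 in all.

18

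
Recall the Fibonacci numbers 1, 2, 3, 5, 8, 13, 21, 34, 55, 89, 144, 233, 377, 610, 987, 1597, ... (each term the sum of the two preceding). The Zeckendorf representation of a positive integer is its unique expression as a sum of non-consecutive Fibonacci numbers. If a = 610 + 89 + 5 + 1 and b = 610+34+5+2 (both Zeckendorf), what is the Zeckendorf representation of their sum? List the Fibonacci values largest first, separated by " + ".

The two numbers are 705 and 651, so their sum is 1356.
Greedy algorithm:
987 ≤ 1356 < 1597, so take 987; remainder 369
233 ≤ 369 < 377, so take 233; remainder 136
89 ≤ 136 < 144, so take 89; remainder 47
34 ≤ 47 < 55, so take 34; remainder 13
13 ≤ 13 < 21, so take 13; remainder 0

987 + 233 + 89 + 34 + 13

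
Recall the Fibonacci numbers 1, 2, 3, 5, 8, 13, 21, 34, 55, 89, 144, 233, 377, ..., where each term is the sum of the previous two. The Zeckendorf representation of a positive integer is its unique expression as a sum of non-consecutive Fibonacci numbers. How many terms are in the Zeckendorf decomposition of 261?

Repeatedly subtract the largest Fibonacci number that fits:
largest Fibonacci ≤ 261 is 233; 261 − 233 = 28
largest Fibonacci ≤ 28 is 21; 28 − 21 = 7
largest Fibonacci ≤ 7 is 5; 7 − 5 = 2
largest Fibonacci ≤ 2 is 2; 2 − 2 = 0
261 = 233 + 21 + 5 + 2, which has 4 terms.

4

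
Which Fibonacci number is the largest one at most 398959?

317811 ≤ 398959 < 514229, so the largest Fibonacci number not exceeding 398959 is 317811.

317811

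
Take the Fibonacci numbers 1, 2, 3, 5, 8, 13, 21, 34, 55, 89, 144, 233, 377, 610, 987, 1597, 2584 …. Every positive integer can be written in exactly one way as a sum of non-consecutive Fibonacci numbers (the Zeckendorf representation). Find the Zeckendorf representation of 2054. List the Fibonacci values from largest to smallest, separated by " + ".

Greedy algorithm:
2054: greatest Fibonacci not exceeding it is 1597, leaving 457
457: greatest Fibonacci not exceeding it is 377, leaving 80
80: greatest Fibonacci not exceeding it is 55, leaving 25
25: greatest Fibonacci not exceeding it is 21, leaving 4
4: greatest Fibonacci not exceeding it is 3, leaving 1
1: greatest Fibonacci not exceeding it is 1, leaving 0
So 2054 = 1597 + 377 + 55 + 21 + 3 + 1, with no two terms consecutive in the sequence.

1597 + 377 + 55 + 21 + 3 + 1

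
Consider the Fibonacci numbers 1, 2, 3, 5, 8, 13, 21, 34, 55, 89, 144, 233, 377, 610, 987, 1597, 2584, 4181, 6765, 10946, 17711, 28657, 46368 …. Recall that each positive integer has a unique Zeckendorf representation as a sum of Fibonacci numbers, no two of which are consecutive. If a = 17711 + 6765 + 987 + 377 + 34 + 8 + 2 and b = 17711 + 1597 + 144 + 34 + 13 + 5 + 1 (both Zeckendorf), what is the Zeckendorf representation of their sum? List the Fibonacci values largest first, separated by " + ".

The two numbers are 25884 and 19505, so their sum is 45389.
Greedy algorithm:
45389 − 28657 = 16732
16732 − 10946 = 5786
5786 − 4181 = 1605
1605 − 1597 = 8
8 − 8 = 0

28657 + 10946 + 4181 + 1597 + 8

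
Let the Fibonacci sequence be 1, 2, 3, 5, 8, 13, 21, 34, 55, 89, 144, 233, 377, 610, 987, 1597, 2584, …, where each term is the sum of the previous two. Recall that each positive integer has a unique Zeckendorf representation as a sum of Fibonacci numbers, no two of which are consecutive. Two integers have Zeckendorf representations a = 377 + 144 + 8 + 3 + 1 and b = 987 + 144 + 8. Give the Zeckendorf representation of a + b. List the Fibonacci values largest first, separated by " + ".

The two numbers are 533 and 1139, so their sum is 1672.
largest Fibonacci ≤ 1672 is 1597; 1672 − 1597 = 75
largest Fibonacci ≤ 75 is 55; 75 − 55 = 20
largest Fibonacci ≤ 20 is 13; 20 − 13 = 7
largest Fibonacci ≤ 7 is 5; 7 − 5 = 2
largest Fibonacci ≤ 2 is 2; 2 − 2 = 0

1597 + 55 + 13 + 5 + 2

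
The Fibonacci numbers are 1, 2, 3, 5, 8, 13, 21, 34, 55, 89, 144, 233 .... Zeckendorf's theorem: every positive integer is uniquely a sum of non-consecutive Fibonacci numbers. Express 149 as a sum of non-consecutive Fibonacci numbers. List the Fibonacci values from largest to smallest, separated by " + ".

subtract 144 from 149: 5 remains
subtract 5 from 5: 0 remains
So 149 = 144 + 5, with no two terms consecutive in the sequence.

144 + 5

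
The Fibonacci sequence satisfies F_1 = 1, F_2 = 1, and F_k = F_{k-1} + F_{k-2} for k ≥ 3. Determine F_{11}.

89

Iterating the recurrence up to F_{6} = 8 and F_{5} = 5:
F_{7} = F_{6} + F_{5} = 8 + 5 = 13
F_{8} = F_{7} + F_{6} = 13 + 8 = 21
F_{9} = F_{8} + F_{7} = 21 + 13 = 34
F_{10} = F_{9} + F_{8} = 34 + 21 = 55
F_{11} = F_{10} + F_{9} = 55 + 34 = 89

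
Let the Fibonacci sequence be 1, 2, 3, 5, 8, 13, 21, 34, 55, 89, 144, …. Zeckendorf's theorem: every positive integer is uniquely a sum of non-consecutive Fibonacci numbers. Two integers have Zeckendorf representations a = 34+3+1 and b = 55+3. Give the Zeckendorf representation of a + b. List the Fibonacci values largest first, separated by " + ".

89 + 5 + 2

The two numbers are 38 and 58, so their sum is 96.
Repeatedly subtract the largest Fibonacci number that fits:
89 ≤ 96 < 144, so take 89; remainder 7
5 ≤ 7 < 8, so take 5; remainder 2
2 ≤ 2 < 3, so take 2; remainder 0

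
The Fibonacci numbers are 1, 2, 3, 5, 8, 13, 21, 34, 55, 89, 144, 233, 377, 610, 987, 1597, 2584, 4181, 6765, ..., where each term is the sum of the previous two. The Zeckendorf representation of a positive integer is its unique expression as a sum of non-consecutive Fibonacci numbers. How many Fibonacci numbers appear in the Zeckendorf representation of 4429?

Repeatedly subtract the largest Fibonacci number that fits:
take 4181 (≤ 4429); 4429 − 4181 = 248
take 233 (≤ 248); 248 − 233 = 15
take 13 (≤ 15); 15 − 13 = 2
take 2 (≤ 2); 2 − 2 = 0
4429 = 4181 + 233 + 13 + 2, which has 4 terms.

4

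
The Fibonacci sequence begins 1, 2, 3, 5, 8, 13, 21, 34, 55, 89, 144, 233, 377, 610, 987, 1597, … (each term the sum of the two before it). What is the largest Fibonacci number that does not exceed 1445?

987

987 ≤ 1445 < 1597, so the largest Fibonacci number not exceeding 1445 is 987.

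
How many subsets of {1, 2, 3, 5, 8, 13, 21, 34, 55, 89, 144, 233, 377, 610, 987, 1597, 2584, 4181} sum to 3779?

3779 = 2584+987+144+55+8+1 = 2584+987+144+55+5+3+1 = 2584+987+144+34+21+8+1 = 2584+610+377+144+55+8+1 = 2584+987+144+34+21+5+3+1 = … (25 more), for 30 in all.

30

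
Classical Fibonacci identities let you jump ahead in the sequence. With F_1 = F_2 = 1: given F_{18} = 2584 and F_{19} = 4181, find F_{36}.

14930352

By the doubling identity F_{2k} = F_k(2F_{k+1} − F_k): F_{36} = 2584·(2·4181 − 2584) = 2584·5778 = 14930352.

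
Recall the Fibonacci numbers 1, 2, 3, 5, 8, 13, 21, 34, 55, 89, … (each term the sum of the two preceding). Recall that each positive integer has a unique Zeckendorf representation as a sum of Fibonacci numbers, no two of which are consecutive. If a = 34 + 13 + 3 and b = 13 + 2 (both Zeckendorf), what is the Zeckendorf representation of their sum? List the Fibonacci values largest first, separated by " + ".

55 + 8 + 2

The two numbers are 50 and 15, so their sum is 65.
subtract 55 from 65: 10 remains
subtract 8 from 10: 2 remains
subtract 2 from 2: 0 remains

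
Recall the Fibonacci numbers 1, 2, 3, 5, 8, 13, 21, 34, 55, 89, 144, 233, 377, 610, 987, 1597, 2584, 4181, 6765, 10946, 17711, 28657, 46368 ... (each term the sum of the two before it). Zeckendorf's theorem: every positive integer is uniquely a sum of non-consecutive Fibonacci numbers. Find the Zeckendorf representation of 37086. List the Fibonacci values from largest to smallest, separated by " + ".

Greedy algorithm:
28657 ≤ 37086 < 46368, so take 28657; remainder 8429
6765 ≤ 8429 < 10946, so take 6765; remainder 1664
1597 ≤ 1664 < 2584, so take 1597; remainder 67
55 ≤ 67 < 89, so take 55; remainder 12
8 ≤ 12 < 13, so take 8; remainder 4
3 ≤ 4 < 5, so take 3; remainder 1
1 ≤ 1 < 2, so take 1; remainder 0
So 37086 = 28657 + 6765 + 1597 + 55 + 8 + 3 + 1, with no two terms consecutive in the sequence.

28657 + 6765 + 1597 + 55 + 8 + 3 + 1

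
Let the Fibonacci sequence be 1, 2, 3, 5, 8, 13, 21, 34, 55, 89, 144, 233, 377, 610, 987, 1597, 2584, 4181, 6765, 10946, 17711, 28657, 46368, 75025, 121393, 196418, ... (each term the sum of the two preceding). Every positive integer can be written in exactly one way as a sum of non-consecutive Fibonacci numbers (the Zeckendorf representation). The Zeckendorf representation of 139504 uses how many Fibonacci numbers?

5

Greedily peel off the largest Fibonacci term at each step:
subtract 121393 from 139504: 18111 remains
subtract 17711 from 18111: 400 remains
subtract 377 from 400: 23 remains
subtract 21 from 23: 2 remains
subtract 2 from 2: 0 remains
139504 = 121393 + 17711 + 377 + 21 + 2, which has 5 terms.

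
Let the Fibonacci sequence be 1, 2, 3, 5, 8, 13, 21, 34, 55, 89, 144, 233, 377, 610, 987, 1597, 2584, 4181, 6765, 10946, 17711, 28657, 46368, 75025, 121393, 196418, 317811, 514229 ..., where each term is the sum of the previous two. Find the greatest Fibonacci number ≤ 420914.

317811

317811 ≤ 420914 < 514229, so the largest Fibonacci number not exceeding 420914 is 317811.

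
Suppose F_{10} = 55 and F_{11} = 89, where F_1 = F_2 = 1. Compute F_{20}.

6765

By the doubling identity F_{2k} = F_k(2F_{k+1} − F_k): F_{20} = 55·(2·89 − 55) = 55·123 = 6765.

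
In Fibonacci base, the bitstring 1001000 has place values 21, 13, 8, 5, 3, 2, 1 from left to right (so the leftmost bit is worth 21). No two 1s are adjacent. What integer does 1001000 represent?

26

Summing the place values of the 1 bits: 21 + 5 = 26.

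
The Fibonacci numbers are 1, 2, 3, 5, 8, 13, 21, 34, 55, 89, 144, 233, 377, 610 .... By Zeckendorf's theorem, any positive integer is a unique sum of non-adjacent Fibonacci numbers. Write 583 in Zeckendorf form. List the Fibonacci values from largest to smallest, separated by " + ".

377 ≤ 583 < 610, so take 377; remainder 206
144 ≤ 206 < 233, so take 144; remainder 62
55 ≤ 62 < 89, so take 55; remainder 7
5 ≤ 7 < 8, so take 5; remainder 2
2 ≤ 2 < 3, so take 2; remainder 0
So 583 = 377 + 144 + 55 + 5 + 2, with no two terms consecutive in the sequence.

377 + 144 + 55 + 5 + 2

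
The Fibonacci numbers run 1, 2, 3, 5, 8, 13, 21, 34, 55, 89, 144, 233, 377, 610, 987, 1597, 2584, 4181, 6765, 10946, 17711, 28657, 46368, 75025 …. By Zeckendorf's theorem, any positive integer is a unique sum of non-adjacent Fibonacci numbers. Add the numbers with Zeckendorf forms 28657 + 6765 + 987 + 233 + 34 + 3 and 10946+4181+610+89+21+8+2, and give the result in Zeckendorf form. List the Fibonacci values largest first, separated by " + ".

The two numbers are 36679 and 15857, so their sum is 52536.
take 46368 (≤ 52536); 52536 − 46368 = 6168
take 4181 (≤ 6168); 6168 − 4181 = 1987
take 1597 (≤ 1987); 1987 − 1597 = 390
take 377 (≤ 390); 390 − 377 = 13
take 13 (≤ 13); 13 − 13 = 0

46368 + 4181 + 1597 + 377 + 13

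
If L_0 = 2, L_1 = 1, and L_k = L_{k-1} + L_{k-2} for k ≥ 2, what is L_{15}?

Iterating the recurrence up to L_{7} = 29 and L_{6} = 18:
L_{8} = L_{7} + L_{6} = 29 + 18 = 47
L_{9} = L_{8} + L_{7} = 47 + 29 = 76
L_{10} = L_{9} + L_{8} = 76 + 47 = 123
L_{11} = L_{10} + L_{9} = 123 + 76 = 199
L_{12} = L_{11} + L_{10} = 199 + 123 = 322
L_{13} = L_{12} + L_{11} = 322 + 199 = 521
L_{14} = L_{13} + L_{12} = 521 + 322 = 843
L_{15} = L_{14} + L_{13} = 843 + 521 = 1364

1364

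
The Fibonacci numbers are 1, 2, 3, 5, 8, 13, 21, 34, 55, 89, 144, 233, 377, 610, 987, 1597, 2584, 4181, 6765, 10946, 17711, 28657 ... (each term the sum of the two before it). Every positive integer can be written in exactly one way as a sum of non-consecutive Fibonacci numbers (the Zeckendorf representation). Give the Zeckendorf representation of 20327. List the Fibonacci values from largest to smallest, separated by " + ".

20327: greatest Fibonacci not exceeding it is 17711, leaving 2616
2616: greatest Fibonacci not exceeding it is 2584, leaving 32
32: greatest Fibonacci not exceeding it is 21, leaving 11
11: greatest Fibonacci not exceeding it is 8, leaving 3
3: greatest Fibonacci not exceeding it is 3, leaving 0
So 20327 = 17711 + 2584 + 21 + 8 + 3, with no two terms consecutive in the sequence.

17711 + 2584 + 21 + 8 + 3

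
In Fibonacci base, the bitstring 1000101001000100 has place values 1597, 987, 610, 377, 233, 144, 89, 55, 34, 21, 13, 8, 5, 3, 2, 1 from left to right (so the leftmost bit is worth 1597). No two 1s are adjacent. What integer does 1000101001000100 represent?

1943

Summing the place values of the 1 bits: 1597 + 233 + 89 + 21 + 3 = 1943.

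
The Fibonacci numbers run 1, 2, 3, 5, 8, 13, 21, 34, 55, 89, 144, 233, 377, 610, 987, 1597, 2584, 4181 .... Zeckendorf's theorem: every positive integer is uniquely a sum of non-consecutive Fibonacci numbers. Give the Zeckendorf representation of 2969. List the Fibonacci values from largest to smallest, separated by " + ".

2584 + 377 + 8

2584 ≤ 2969 < 4181, so take 2584; remainder 385
377 ≤ 385 < 610, so take 377; remainder 8
8 ≤ 8 < 13, so take 8; remainder 0
So 2969 = 2584 + 377 + 8, with no two terms consecutive in the sequence.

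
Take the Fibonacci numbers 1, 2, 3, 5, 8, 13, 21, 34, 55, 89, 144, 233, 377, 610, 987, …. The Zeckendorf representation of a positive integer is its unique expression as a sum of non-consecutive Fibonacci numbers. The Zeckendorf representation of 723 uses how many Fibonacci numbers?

Greedily peel off the largest Fibonacci term at each step:
largest Fibonacci ≤ 723 is 610; 723 − 610 = 113
largest Fibonacci ≤ 113 is 89; 113 − 89 = 24
largest Fibonacci ≤ 24 is 21; 24 − 21 = 3
largest Fibonacci ≤ 3 is 3; 3 − 3 = 0
723 = 610 + 89 + 21 + 3, which has 4 terms.

4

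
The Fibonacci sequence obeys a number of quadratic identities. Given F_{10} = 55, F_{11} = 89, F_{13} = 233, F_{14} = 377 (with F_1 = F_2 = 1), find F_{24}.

By the addition formula F_{m+n} = F_m F_{n+1} + F_{m−1} F_n with m=11, n=13: F_{24} = 89·377 + 55·233 = 33553 + 12815 = 46368.

46368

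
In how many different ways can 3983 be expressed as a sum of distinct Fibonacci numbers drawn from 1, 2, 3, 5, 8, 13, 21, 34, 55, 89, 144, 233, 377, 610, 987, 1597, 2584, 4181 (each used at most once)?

28

Starting from the Zeckendorf form and repeatedly splitting a term F_k into F_{k−1} + F_{k−2} (when neither is already used) reaches every representation.
3983 = 2584+987+377+34+1 = 2584+987+377+21+13+1 = 2584+987+233+144+34+1 = 2584+987+377+21+8+5+1 = … (24 more), for 28 in all.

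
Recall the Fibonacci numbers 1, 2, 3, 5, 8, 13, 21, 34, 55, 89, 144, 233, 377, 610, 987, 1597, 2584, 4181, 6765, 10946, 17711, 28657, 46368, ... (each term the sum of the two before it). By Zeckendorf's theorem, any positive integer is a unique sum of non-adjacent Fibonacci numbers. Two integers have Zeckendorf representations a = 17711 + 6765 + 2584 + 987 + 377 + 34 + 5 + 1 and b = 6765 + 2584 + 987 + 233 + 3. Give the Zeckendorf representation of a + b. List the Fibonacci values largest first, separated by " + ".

28657 + 6765 + 2584 + 987 + 34 + 8 + 1

The two numbers are 28464 and 10572, so their sum is 39036.
Greedy algorithm:
subtract 28657 from 39036: 10379 remains
subtract 6765 from 10379: 3614 remains
subtract 2584 from 3614: 1030 remains
subtract 987 from 1030: 43 remains
subtract 34 from 43: 9 remains
subtract 8 from 9: 1 remains
subtract 1 from 1: 0 remains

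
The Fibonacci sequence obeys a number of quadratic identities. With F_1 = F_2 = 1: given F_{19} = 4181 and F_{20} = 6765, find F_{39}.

63245986

By F_{2k+1} = F_k² + F_{k+1}²: F_{39} = 4181² + 6765² = 17480761 + 45765225 = 63245986.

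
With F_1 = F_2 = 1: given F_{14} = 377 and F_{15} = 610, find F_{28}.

317811

By the doubling identity F_{2k} = F_k(2F_{k+1} − F_k): F_{28} = 377·(2·610 − 377) = 377·843 = 317811.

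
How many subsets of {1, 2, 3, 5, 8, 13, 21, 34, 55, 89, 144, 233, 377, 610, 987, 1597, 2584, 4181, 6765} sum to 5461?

48

Each representation comes from the Zeckendorf form by replacing some F_k with F_{k−1} + F_{k−2} where possible.
5461 = 4181+987+233+55+5 = 4181+987+233+55+3+2 = 4181+987+233+34+21+5 = 4181+987+144+89+55+5 = … (44 more), for 48 in all.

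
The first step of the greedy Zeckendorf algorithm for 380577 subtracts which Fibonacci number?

317811

317811 ≤ 380577 < 514229, so the largest Fibonacci number not exceeding 380577 is 317811.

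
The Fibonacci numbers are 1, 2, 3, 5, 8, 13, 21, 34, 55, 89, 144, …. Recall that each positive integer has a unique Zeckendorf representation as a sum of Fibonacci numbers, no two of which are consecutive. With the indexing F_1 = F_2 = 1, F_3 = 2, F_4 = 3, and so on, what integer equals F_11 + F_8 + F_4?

F_11 + F_8 + F_4 = 89 + 21 + 3 = 113.

113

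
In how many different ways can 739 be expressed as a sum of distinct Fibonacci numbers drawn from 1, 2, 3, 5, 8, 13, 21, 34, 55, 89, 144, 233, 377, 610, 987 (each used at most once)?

19

739 = 610+89+34+5+1 = 610+89+34+3+2+1 = 610+89+21+13+5+1 = 377+233+89+34+5+1 = 610+89+21+13+3+2+1 = … (14 more), for 19 in all.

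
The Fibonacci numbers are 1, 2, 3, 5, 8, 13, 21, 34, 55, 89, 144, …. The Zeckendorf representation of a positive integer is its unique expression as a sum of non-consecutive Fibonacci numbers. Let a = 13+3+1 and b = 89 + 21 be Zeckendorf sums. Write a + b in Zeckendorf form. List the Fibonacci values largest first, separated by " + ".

89 + 34 + 3 + 1

The two numbers are 17 and 110, so their sum is 127.
89 ≤ 127 < 144, so take 89; remainder 38
34 ≤ 38 < 55, so take 34; remainder 4
3 ≤ 4 < 5, so take 3; remainder 1
1 ≤ 1 < 2, so take 1; remainder 0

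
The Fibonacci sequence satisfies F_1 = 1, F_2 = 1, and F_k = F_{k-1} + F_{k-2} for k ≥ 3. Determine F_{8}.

21

F_{2} = F_{1} + F_{0} = 1 + 0 = 1
F_{3} = F_{2} + F_{1} = 1 + 1 = 2
F_{4} = F_{3} + F_{2} = 2 + 1 = 3
F_{5} = F_{4} + F_{3} = 3 + 2 = 5
F_{6} = F_{5} + F_{4} = 5 + 3 = 8
F_{7} = F_{6} + F_{5} = 8 + 5 = 13
F_{8} = F_{7} + F_{6} = 13 + 8 = 21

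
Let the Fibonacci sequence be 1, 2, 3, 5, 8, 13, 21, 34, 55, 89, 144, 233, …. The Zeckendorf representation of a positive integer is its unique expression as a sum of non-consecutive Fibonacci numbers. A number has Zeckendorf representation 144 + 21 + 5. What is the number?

170

144 + 21 + 5 = 170.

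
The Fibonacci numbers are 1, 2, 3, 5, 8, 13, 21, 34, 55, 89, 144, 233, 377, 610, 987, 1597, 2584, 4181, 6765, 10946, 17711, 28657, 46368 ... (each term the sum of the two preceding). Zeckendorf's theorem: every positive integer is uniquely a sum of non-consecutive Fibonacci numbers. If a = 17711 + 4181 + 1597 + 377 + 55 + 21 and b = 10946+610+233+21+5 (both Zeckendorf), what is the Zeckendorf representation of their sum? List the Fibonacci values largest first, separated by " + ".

28657 + 6765 + 233 + 89 + 13

The two numbers are 23942 and 11815, so their sum is 35757.
35757 − 28657 = 7100
7100 − 6765 = 335
335 − 233 = 102
102 − 89 = 13
13 − 13 = 0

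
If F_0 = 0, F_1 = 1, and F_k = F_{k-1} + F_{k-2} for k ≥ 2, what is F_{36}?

Iterating the recurrence up to F_{29} = 514229 and F_{28} = 317811:
F_{30} = F_{29} + F_{28} = 514229 + 317811 = 832040
F_{31} = F_{30} + F_{29} = 832040 + 514229 = 1346269
F_{32} = F_{31} + F_{30} = 1346269 + 832040 = 2178309
F_{33} = F_{32} + F_{31} = 2178309 + 1346269 = 3524578
F_{34} = F_{33} + F_{32} = 3524578 + 2178309 = 5702887
F_{35} = F_{34} + F_{33} = 5702887 + 3524578 = 9227465
F_{36} = F_{35} + F_{34} = 9227465 + 5702887 = 14930352

14930352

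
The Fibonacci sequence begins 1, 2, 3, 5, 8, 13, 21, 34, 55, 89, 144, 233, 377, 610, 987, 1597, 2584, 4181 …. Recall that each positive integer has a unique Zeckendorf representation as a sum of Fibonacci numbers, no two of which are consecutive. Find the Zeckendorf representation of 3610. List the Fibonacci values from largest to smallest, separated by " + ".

2584 + 987 + 34 + 5

3610 − 2584 = 1026
1026 − 987 = 39
39 − 34 = 5
5 − 5 = 0
So 3610 = 2584 + 987 + 34 + 5, with no two terms consecutive in the sequence.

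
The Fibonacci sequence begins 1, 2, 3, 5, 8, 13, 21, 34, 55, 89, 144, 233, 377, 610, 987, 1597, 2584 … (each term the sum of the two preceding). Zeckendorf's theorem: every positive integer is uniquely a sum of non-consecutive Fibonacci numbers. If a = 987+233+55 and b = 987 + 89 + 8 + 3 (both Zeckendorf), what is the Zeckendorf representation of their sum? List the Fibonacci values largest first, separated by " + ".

The two numbers are 1275 and 1087, so their sum is 2362.
Repeatedly subtract the largest Fibonacci number that fits:
2362: greatest Fibonacci not exceeding it is 1597, leaving 765
765: greatest Fibonacci not exceeding it is 610, leaving 155
155: greatest Fibonacci not exceeding it is 144, leaving 11
11: greatest Fibonacci not exceeding it is 8, leaving 3
3: greatest Fibonacci not exceeding it is 3, leaving 0

1597 + 610 + 144 + 8 + 3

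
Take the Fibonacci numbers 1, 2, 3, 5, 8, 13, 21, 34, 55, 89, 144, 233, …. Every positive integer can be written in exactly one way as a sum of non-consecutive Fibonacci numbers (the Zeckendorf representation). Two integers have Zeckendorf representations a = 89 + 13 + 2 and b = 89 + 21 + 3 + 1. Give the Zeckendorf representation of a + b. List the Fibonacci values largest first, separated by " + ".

144 + 55 + 13 + 5 + 1

The two numbers are 104 and 114, so their sum is 218.
Greedily peel off the largest Fibonacci term at each step:
144 ≤ 218 < 233, so take 144; remainder 74
55 ≤ 74 < 89, so take 55; remainder 19
13 ≤ 19 < 21, so take 13; remainder 6
5 ≤ 6 < 8, so take 5; remainder 1
1 ≤ 1 < 2, so take 1; remainder 0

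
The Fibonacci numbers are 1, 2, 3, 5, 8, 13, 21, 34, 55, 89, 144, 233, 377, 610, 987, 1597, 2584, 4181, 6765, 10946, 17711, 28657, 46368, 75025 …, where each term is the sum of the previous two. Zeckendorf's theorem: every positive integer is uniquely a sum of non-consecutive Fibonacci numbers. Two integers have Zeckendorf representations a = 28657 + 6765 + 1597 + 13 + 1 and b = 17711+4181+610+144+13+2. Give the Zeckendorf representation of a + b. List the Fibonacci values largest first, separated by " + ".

46368 + 10946 + 1597 + 610 + 144 + 21 + 8

The two numbers are 37033 and 22661, so their sum is 59694.
59694 − 46368 = 13326
13326 − 10946 = 2380
2380 − 1597 = 783
783 − 610 = 173
173 − 144 = 29
29 − 21 = 8
8 − 8 = 0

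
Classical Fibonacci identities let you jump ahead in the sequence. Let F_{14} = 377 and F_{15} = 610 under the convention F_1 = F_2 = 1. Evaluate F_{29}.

514229

By F_{2k+1} = F_k² + F_{k+1}²: F_{29} = 377² + 610² = 142129 + 372100 = 514229.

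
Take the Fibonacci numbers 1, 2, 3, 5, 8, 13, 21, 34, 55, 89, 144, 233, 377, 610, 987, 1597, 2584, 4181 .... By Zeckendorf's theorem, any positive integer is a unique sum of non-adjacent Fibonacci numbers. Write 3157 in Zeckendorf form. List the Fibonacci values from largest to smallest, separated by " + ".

Greedy algorithm:
3157 − 2584 = 573
573 − 377 = 196
196 − 144 = 52
52 − 34 = 18
18 − 13 = 5
5 − 5 = 0
So 3157 = 2584 + 377 + 144 + 34 + 13 + 5, with no two terms consecutive in the sequence.

2584 + 377 + 144 + 34 + 13 + 5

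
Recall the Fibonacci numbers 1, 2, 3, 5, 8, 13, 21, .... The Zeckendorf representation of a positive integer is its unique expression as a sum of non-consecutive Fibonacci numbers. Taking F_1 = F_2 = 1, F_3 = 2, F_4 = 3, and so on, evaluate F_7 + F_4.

16

F_7 + F_4 = 13 + 3 = 16.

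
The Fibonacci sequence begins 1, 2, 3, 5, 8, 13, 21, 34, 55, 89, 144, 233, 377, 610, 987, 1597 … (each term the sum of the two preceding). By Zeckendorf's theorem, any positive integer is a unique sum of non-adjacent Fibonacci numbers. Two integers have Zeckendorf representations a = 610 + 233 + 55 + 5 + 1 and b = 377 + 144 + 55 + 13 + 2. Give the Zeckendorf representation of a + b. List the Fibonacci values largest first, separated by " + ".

987 + 377 + 89 + 34 + 8

The two numbers are 904 and 591, so their sum is 1495.
Greedy algorithm:
largest Fibonacci ≤ 1495 is 987; 1495 − 987 = 508
largest Fibonacci ≤ 508 is 377; 508 − 377 = 131
largest Fibonacci ≤ 131 is 89; 131 − 89 = 42
largest Fibonacci ≤ 42 is 34; 42 − 34 = 8
largest Fibonacci ≤ 8 is 8; 8 − 8 = 0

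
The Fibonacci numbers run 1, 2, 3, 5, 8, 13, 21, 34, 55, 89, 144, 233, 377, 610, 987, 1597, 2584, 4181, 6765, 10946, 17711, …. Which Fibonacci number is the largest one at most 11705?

10946

10946 ≤ 11705 < 17711, so the largest Fibonacci number not exceeding 11705 is 10946.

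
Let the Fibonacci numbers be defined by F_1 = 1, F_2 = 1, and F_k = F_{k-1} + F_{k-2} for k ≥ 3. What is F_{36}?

14930352

Iterating the recurrence up to F_{32} = 2178309 and F_{31} = 1346269:
F_{33} = F_{32} + F_{31} = 2178309 + 1346269 = 3524578
F_{34} = F_{33} + F_{32} = 3524578 + 2178309 = 5702887
F_{35} = F_{34} + F_{33} = 5702887 + 3524578 = 9227465
F_{36} = F_{35} + F_{34} = 9227465 + 5702887 = 14930352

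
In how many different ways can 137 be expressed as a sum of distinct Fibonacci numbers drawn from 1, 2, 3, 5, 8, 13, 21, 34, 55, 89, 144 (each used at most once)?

Starting from the Zeckendorf form and repeatedly splitting a term F_k into F_{k−1} + F_{k−2} (when neither is already used) reaches every representation.
137 = 89+34+13+1 = 89+34+8+5+1 = 89+34+8+3+2+1 = … (4 more), for 7 in all.

7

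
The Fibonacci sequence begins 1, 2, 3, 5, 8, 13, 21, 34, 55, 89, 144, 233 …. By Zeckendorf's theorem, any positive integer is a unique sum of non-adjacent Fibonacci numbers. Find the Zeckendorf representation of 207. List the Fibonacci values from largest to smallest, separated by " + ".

Repeatedly subtract the largest Fibonacci number that fits:
144 ≤ 207 < 233, so take 144; remainder 63
55 ≤ 63 < 89, so take 55; remainder 8
8 ≤ 8 < 13, so take 8; remainder 0
So 207 = 144 + 55 + 8, with no two terms consecutive in the sequence.

144 + 55 + 8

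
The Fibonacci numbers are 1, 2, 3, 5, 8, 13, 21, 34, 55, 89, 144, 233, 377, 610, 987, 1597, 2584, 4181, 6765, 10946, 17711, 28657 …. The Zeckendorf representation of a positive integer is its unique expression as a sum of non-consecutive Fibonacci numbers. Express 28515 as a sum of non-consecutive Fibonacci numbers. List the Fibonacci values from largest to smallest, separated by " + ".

Greedy algorithm:
17711 ≤ 28515 < 28657, so take 17711; remainder 10804
6765 ≤ 10804 < 10946, so take 6765; remainder 4039
2584 ≤ 4039 < 4181, so take 2584; remainder 1455
987 ≤ 1455 < 1597, so take 987; remainder 468
377 ≤ 468 < 610, so take 377; remainder 91
89 ≤ 91 < 144, so take 89; remainder 2
2 ≤ 2 < 3, so take 2; remainder 0
So 28515 = 17711 + 6765 + 2584 + 987 + 377 + 89 + 2, with no two terms consecutive in the sequence.

17711 + 6765 + 2584 + 987 + 377 + 89 + 2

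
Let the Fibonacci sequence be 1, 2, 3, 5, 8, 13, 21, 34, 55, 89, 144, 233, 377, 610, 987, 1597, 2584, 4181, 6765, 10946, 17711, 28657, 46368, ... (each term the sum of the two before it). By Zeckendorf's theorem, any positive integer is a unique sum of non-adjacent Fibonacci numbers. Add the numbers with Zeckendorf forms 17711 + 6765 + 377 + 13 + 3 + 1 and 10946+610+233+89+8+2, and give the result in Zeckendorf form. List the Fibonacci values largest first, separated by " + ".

The two numbers are 24870 and 11888, so their sum is 36758.
36758 − 28657 = 8101
8101 − 6765 = 1336
1336 − 987 = 349
349 − 233 = 116
116 − 89 = 27
27 − 21 = 6
6 − 5 = 1
1 − 1 = 0

28657 + 6765 + 987 + 233 + 89 + 21 + 5 + 1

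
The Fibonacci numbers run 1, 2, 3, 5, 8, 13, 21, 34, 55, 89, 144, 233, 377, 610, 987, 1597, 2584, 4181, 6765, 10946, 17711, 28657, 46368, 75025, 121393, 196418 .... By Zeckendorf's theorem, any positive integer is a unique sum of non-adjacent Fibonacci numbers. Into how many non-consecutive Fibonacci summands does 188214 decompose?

Repeatedly subtract the largest Fibonacci number that fits:
largest Fibonacci ≤ 188214 is 121393; 188214 − 121393 = 66821
largest Fibonacci ≤ 66821 is 46368; 66821 − 46368 = 20453
largest Fibonacci ≤ 20453 is 17711; 20453 − 17711 = 2742
largest Fibonacci ≤ 2742 is 2584; 2742 − 2584 = 158
largest Fibonacci ≤ 158 is 144; 158 − 144 = 14
largest Fibonacci ≤ 14 is 13; 14 − 13 = 1
largest Fibonacci ≤ 1 is 1; 1 − 1 = 0
188214 = 121393 + 46368 + 17711 + 2584 + 144 + 13 + 1, which has 7 terms.

7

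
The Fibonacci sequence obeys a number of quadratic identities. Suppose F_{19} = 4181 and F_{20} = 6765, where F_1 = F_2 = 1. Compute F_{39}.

By F_{2k+1} = F_k² + F_{k+1}²: F_{39} = 4181² + 6765² = 17480761 + 45765225 = 63245986.

63245986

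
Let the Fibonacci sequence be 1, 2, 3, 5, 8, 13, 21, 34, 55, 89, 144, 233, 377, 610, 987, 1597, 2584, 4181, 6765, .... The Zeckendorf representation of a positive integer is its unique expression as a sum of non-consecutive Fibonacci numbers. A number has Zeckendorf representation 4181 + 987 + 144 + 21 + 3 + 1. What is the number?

5337

4181 + 987 + 144 + 21 + 3 + 1 = 5337.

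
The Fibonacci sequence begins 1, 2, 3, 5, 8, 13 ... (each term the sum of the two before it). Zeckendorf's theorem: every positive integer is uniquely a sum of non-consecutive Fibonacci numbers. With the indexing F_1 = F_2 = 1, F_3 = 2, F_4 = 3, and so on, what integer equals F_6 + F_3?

10

F_6 + F_3 = 8 + 2 = 10.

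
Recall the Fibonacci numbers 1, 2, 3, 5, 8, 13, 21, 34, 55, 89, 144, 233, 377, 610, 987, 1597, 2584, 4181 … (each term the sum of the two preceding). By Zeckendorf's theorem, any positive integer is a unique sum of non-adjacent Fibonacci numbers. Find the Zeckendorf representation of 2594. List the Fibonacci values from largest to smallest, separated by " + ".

Greedily peel off the largest Fibonacci term at each step:
2584 ≤ 2594 < 4181, so take 2584; remainder 10
8 ≤ 10 < 13, so take 8; remainder 2
2 ≤ 2 < 3, so take 2; remainder 0
So 2594 = 2584 + 8 + 2, with no two terms consecutive in the sequence.

2584 + 8 + 2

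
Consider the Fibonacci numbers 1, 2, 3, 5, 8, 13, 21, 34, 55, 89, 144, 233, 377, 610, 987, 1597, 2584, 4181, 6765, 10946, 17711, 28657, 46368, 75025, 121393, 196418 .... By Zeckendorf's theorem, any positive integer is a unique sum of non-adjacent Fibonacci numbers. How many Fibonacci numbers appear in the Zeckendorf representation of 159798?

Greedily peel off the largest Fibonacci term at each step:
subtract 121393 from 159798: 38405 remains
subtract 28657 from 38405: 9748 remains
subtract 6765 from 9748: 2983 remains
subtract 2584 from 2983: 399 remains
subtract 377 from 399: 22 remains
subtract 21 from 22: 1 remains
subtract 1 from 1: 0 remains
159798 = 121393 + 28657 + 6765 + 2584 + 377 + 21 + 1, which has 7 terms.

7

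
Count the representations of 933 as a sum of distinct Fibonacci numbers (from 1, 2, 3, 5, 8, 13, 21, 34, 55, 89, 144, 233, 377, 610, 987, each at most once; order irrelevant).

933 = 610+233+89+1 = 610+233+55+34+1 = 610+233+55+21+13+1 = … (10 more), for 13 in all.

13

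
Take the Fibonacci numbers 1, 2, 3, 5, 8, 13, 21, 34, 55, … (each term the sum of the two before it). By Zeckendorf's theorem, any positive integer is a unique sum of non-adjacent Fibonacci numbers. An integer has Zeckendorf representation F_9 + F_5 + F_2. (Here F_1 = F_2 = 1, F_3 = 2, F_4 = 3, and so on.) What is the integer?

40

F_9 + F_5 + F_2 = 34 + 5 + 1 = 40.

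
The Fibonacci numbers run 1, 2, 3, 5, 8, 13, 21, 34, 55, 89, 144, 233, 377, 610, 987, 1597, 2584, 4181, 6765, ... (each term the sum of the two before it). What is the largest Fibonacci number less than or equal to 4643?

4181 ≤ 4643 < 6765, so the largest Fibonacci number not exceeding 4643 is 4181.

4181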